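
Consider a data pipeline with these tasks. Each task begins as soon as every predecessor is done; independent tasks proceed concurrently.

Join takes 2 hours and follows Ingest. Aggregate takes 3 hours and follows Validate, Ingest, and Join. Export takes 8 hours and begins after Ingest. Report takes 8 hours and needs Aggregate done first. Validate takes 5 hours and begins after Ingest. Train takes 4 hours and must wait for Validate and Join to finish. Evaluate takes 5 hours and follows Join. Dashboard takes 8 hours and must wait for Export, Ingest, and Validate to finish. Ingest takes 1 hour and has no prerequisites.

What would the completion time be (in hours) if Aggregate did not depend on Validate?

17

Before: longest chain Ingest→Validate→Aggregate→Report = 1+5+3+8 = 17, finish 17.
Without Validate→Aggregate, Aggregate's earliest start moves from 6 to 3.
New critical path: Ingest→Export→Dashboard = 1+8+8 = 17 ⇒ 17 hours.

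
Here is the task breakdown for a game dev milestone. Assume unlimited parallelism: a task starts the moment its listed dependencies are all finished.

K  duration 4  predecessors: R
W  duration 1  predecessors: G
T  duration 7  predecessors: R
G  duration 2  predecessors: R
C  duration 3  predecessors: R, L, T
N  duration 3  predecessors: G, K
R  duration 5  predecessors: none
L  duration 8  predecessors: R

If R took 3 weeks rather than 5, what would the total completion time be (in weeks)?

The binding path is R→L→C = 5+8+3 = 16; finish at 16 weeks.
Since R is critical, the -2 change carries straight to that chain (now 14 weeks).
No other chain overtakes it, so the finish is 14 weeks.

14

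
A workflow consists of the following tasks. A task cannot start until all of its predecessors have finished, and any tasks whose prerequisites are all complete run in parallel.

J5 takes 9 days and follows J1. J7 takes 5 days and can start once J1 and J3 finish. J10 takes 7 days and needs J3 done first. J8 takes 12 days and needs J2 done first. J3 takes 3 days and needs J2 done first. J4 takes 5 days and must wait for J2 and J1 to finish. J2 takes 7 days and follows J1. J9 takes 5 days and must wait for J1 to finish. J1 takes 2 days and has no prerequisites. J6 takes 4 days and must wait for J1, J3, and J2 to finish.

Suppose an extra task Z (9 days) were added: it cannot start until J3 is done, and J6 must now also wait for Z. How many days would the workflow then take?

Originally the workflow takes 21 days.
With Z inserted, J6 now waits for max(J1, J3, J2, Z).
New critical path: J1→J2→J3→Z→J6 = 2+7+3+9+4 = 25 ⇒ 25 days.

25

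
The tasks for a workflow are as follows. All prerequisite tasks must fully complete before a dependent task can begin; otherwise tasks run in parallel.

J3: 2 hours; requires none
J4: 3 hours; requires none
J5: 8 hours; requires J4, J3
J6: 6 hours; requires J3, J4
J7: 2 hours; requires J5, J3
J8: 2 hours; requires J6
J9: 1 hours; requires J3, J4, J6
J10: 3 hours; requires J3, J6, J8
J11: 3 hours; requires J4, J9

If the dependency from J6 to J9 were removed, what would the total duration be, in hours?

Before: longest chain J4→J6→J8→J10 = 3+6+2+3 = 14, finish 14.
Without J6→J9, J9's earliest start moves from 9 to 3.
After: J4→J6→J8→J10 = 3+6+2+3 = 14 → 14 hours.

14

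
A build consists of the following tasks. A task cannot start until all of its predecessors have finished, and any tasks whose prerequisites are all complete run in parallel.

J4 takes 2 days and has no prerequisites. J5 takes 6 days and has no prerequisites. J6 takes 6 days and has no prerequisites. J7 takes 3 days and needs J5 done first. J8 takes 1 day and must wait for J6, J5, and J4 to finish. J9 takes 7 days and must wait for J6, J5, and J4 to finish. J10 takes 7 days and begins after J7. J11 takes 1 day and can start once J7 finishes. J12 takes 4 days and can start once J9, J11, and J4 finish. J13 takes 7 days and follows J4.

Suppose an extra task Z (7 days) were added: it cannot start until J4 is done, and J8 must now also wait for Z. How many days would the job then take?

17

Originally the job takes 17 days.
With Z inserted, J8 now waits for max(J6, J5, J4, Z).
New critical path: J5→J9→J12 = 6+7+4 = 17 ⇒ 17 days.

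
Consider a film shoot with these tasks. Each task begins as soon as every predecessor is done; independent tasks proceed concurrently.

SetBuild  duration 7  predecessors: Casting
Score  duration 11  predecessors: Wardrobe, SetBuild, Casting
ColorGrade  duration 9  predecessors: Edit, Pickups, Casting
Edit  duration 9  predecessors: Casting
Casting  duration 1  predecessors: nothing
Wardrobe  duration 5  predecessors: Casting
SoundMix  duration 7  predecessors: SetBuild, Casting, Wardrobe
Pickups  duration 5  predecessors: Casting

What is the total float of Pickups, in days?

The longest chain is Casting→SetBuild→Score = 1+7+11 = 19; overall finish 19 days.
Pickups finishes as early as 6 and must finish by 10.
Float = 19 − 15 = 4.

4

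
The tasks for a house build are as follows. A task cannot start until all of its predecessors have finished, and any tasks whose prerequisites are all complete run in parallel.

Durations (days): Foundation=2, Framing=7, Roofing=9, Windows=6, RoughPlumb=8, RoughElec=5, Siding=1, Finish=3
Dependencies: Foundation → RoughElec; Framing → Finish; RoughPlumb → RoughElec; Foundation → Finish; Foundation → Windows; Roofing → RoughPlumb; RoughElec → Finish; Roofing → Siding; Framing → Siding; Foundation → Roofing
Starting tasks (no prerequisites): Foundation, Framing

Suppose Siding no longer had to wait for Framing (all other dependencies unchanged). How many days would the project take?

27

Original critical path: Foundation→Roofing→RoughPlumb→RoughElec→Finish = 2+9+8+5+3 = 27 ⇒ 27 days.
Dropping Framing→Siding doesn't change Siding's earliest start (11); another predecessor still binds.
After: Foundation→Roofing→RoughPlumb→RoughElec→Finish = 2+9+8+5+3 = 27 → 27 days.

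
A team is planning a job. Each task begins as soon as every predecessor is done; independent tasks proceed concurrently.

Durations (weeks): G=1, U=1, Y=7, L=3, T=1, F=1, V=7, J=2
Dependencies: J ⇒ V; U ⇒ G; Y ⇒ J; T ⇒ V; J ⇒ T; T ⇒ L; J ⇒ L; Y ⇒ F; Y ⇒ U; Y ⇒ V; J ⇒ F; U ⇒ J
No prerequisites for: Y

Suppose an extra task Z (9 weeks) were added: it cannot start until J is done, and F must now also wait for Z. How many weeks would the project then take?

20

Originally the project takes 18 weeks.
With Z inserted, F now waits for max(Y, J, Z).
New critical path: Y→U→J→Z→F = 7+1+2+9+1 = 20 ⇒ 20 weeks.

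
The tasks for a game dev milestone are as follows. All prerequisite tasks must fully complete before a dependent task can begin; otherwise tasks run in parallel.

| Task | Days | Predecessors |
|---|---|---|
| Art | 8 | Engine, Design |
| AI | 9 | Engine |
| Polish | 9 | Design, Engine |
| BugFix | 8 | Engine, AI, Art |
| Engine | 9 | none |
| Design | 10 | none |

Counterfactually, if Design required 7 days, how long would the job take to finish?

26

As given, the longest chain is Design→Art→BugFix = 10+8+8 = 26, so the finish is 26 days.
Design lies on that path, so at 7 days the path becomes 23 days.
Now Engine→AI→BugFix = 9+9+8 = 26 is longest, so the finish becomes 26 days.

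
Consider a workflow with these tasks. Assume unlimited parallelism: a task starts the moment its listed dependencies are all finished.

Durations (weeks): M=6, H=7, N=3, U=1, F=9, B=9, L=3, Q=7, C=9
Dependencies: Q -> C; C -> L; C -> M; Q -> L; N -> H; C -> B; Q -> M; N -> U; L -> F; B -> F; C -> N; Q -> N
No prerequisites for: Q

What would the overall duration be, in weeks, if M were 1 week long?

As given, the longest chain is Q→C→B→F = 7+9+9+9 = 34, so the finish is 34 weeks.
The longest path through M is only 22 weeks, so M has float 12.
That remains the longest chain; total 34 weeks.

34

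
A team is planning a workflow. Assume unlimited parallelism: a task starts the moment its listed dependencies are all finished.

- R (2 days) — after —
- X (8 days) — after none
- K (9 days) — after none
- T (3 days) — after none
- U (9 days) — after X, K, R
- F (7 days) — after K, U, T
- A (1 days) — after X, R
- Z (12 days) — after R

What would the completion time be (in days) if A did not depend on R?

Original critical path: K→U→F = 9+9+7 = 25 ⇒ 25 days.
Dropping R→A doesn't change A's earliest start (8); another predecessor still binds.
New critical path: K→U→F = 9+9+7 = 25 ⇒ 25 days.

25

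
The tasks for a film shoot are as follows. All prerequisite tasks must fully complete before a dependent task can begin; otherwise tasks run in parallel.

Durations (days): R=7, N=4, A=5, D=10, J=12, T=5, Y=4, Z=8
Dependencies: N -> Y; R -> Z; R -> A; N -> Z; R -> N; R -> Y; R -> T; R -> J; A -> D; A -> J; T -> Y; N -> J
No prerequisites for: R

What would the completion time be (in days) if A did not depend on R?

Before: longest chain R→A→J = 7+5+12 = 24, finish 24.
Without R→A, A's earliest start moves from 7 to 0.
New critical path: R→N→J = 7+4+12 = 23 ⇒ 23 days.

23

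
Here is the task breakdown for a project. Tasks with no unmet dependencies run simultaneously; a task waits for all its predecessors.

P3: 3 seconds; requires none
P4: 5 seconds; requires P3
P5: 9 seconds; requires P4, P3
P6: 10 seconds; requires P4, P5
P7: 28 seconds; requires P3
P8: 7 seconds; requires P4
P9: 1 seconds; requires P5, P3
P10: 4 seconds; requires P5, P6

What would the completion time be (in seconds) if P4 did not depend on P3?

Original critical path: P3→P4→P5→P6→P10 = 3+5+9+10+4 = 31 ⇒ 31 seconds.
Without P3→P4, P4's earliest start moves from 3 to 0.
New critical path: P3→P7 = 3+28 = 31 ⇒ 31 seconds.

31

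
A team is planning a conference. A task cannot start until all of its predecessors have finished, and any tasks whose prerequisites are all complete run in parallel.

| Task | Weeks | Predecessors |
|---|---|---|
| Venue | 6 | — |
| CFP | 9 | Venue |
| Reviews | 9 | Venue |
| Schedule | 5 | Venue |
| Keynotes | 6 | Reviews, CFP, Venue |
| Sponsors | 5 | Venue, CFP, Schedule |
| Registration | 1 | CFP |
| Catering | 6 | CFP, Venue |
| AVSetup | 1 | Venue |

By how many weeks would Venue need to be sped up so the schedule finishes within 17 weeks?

Current finish: 21 weeks; target: 17.
Venue is on every critical path, so each week cut from Venue cuts the finish by one (this holds down to a finish of 16).
Need 21 − 17 = 4 weeks off Venue → Venue becomes 2 weeks, finish becomes 17.

4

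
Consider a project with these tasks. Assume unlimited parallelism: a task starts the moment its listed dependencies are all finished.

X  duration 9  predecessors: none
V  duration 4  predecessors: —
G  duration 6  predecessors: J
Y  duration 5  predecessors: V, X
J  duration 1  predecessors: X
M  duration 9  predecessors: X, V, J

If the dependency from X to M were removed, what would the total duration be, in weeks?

With the dependency in place, X→J→M = 9+1+9 = 19 sets the finish at 19 weeks.
Dropping X→M doesn't change M's earliest start (10); another predecessor still binds.
After: X→J→M = 9+1+9 = 19 → 19 weeks.

19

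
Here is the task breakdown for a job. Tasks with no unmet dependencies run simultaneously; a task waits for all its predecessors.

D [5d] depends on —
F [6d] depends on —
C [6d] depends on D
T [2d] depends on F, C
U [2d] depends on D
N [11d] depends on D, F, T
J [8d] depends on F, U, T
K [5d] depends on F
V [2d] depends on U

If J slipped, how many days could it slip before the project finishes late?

D→C→T→N = 5+6+2+11 = 24 sets the makespan at 24 days.
Longest path through J: 21 days (earliest finish 21, latest finish 24).
Float = 24 − 21 = 3.

3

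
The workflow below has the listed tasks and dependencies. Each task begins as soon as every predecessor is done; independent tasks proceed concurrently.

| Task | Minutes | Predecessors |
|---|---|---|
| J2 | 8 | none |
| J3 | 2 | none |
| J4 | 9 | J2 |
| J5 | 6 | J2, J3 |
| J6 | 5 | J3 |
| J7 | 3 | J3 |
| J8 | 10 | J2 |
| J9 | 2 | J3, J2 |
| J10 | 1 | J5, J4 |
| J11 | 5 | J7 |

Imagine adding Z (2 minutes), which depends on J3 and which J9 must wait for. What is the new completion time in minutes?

18

Originally the workflow takes 18 minutes.
With Z inserted, J9 now waits for max(J3, J2, Z).
New critical path: J2→J4→J10 = 8+9+1 = 18 ⇒ 18 minutes.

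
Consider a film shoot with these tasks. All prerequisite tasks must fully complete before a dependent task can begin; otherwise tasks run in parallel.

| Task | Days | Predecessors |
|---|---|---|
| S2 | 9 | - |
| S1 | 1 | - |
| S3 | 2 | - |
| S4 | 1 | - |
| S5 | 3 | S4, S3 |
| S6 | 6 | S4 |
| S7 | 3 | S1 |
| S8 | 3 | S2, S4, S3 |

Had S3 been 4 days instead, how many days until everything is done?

The binding path is S2→S8 = 9+3 = 12; finish at 12 days.
S3 has 7 days of float (longest path through it is 5).
No other chain overtakes it, so the finish is 12 days.

12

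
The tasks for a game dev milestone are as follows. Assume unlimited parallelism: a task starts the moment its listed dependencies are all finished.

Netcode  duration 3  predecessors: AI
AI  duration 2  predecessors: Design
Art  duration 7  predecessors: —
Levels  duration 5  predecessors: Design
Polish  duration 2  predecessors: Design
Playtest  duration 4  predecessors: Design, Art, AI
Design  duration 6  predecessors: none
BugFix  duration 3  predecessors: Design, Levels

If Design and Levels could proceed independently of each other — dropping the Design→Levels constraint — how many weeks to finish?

12

Original critical path: Design→Levels→BugFix = 6+5+3 = 14 ⇒ 14 weeks.
Without Design→Levels, Levels's earliest start moves from 6 to 0.
The longest chain is now Design→AI→Playtest = 6+2+4 = 12, so the game dev milestone takes 12 weeks.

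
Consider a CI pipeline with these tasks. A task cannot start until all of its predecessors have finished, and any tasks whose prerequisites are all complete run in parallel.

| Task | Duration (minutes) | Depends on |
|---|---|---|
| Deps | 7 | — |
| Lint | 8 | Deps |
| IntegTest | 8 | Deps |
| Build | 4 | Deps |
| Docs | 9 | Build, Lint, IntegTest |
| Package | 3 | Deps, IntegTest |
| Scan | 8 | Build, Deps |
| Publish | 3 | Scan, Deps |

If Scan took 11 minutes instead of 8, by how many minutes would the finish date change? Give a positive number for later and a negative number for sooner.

1

As given, the longest chain is Deps→Lint→Docs = 7+8+9 = 24, so the finish is 24 minutes.
The longest path through Scan is only 22 minutes, so Scan has float 2.
Now Deps→Build→Scan→Publish = 7+4+11+3 = 25 is longest, so the finish becomes 25 minutes.
Change in finish: 25 − 24 = +1 minutes.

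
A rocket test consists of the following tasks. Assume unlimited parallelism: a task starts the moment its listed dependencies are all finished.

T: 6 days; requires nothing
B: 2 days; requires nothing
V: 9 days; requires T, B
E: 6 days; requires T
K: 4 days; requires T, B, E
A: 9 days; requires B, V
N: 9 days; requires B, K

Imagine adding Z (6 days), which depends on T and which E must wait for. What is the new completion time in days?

31

Originally the project takes 25 days.
With Z inserted, E now waits for max(T, Z).
New critical path: T→Z→E→K→N = 6+6+6+4+9 = 31 ⇒ 31 days.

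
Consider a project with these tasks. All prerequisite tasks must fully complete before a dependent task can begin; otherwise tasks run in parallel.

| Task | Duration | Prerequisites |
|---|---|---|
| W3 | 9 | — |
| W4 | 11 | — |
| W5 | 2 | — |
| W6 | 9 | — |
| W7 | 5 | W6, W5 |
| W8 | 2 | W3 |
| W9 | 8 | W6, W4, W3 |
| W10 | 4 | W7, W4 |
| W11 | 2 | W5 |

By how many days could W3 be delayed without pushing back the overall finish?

Critical path: W4→W9 = 11+8 = 19, so the finish is 19 days.
W3 finishes as early as 9 and must finish by 11.
Slack of W3 = 2 − 0 = 2 days.

2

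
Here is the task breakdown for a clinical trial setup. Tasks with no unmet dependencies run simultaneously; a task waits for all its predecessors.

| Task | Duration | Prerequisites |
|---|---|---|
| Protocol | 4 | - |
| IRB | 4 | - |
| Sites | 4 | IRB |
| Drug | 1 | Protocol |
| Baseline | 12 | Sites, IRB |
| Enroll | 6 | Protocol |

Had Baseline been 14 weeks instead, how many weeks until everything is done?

The binding path is IRB→Sites→Baseline = 4+4+12 = 20; finish at 20 weeks.
Baseline lies on that path, so at 14 weeks the path becomes 22 weeks.
That remains the longest chain; total 22 weeks.

22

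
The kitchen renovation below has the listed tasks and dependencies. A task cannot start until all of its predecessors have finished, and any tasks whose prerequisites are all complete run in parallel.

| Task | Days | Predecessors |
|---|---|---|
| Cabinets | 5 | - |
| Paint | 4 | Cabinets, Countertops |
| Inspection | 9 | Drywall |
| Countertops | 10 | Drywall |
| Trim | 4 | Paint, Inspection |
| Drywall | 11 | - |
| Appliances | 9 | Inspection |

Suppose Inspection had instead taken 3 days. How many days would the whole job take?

29

The binding path is Drywall→Inspection→Appliances = 11+9+9 = 29; finish at 29 days.
Since Inspection is critical, the -6 change carries straight to that chain (now 23 days).
The binding chain switches to Drywall→Countertops→Paint→Trim = 11+10+4+4 = 29; finish 29 days.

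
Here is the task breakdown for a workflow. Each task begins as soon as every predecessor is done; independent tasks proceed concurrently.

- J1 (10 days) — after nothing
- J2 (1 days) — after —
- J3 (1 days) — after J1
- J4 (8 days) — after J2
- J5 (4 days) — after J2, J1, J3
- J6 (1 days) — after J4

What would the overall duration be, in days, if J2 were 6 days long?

15

As given, the longest chain is J1→J3→J5 = 10+1+4 = 15, so the finish is 15 days.
The longest path through J2 is only 10 days, so J2 has float 5.
The critical path is still J1→J3→J5; finish is now 15 days.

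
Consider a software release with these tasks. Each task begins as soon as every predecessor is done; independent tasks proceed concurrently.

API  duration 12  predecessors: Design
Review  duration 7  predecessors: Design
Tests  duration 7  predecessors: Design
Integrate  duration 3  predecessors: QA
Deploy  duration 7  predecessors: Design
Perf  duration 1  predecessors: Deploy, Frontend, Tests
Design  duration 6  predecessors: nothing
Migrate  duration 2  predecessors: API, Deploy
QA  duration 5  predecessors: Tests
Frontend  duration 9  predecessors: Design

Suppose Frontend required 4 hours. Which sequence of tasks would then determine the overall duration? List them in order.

Design, Tests, QA, Integrate

Baseline: Design→Tests→QA→Integrate = 6+7+5+3 = 21 → 21 hours.
The longest path through Frontend is only 16 hours, so Frontend has float 5.
That remains the longest chain; total 21 hours.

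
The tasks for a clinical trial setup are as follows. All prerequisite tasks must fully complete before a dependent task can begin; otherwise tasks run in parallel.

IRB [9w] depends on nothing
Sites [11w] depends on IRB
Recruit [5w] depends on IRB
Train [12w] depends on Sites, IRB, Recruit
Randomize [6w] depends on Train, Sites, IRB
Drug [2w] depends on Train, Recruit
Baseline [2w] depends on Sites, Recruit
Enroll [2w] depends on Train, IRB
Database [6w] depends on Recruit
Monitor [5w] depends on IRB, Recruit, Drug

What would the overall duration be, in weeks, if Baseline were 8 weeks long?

39

As given, the longest chain is IRB→Sites→Train→Drug→Monitor = 9+11+12+2+5 = 39, so the finish is 39 weeks.
Baseline is off the critical path — its longest chain is 22 weeks, giving 17 of slack.
That remains the longest chain; total 39 weeks.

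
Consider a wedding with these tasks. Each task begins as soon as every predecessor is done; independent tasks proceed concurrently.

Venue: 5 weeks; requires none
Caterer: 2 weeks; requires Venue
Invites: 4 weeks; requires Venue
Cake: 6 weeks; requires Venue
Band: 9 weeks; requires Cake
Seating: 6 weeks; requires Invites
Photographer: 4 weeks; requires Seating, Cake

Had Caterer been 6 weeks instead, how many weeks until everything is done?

As given, the longest chain is Venue→Cake→Band = 5+6+9 = 20, so the finish is 20 weeks.
The longest path through Caterer is only 7 weeks, so Caterer has float 13.
No other chain overtakes it, so the finish is 20 weeks.

20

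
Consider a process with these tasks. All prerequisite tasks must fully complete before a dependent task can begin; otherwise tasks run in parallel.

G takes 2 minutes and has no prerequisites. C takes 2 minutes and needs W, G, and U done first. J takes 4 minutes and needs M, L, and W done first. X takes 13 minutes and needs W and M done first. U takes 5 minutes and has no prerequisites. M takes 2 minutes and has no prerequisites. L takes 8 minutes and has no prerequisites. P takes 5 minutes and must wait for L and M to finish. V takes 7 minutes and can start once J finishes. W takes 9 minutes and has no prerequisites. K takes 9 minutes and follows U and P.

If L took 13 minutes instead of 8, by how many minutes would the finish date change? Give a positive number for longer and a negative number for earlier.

The binding path is L→P→K = 8+5+9 = 22; finish at 22 minutes.
L lies on that path, so at 13 minutes the path becomes 27 minutes.
That remains the longest chain; total 27 minutes.
Change in finish: 27 − 22 = +5 minutes.

5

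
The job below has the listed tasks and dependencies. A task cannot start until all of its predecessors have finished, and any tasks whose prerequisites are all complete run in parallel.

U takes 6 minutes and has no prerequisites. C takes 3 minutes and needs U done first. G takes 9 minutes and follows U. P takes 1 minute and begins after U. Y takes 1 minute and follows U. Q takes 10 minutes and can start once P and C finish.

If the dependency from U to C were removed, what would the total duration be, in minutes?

Original critical path: U→C→Q = 6+3+10 = 19 ⇒ 19 minutes.
Without U→C, C's earliest start moves from 6 to 0.
After: U→P→Q = 6+1+10 = 17 → 17 minutes.

17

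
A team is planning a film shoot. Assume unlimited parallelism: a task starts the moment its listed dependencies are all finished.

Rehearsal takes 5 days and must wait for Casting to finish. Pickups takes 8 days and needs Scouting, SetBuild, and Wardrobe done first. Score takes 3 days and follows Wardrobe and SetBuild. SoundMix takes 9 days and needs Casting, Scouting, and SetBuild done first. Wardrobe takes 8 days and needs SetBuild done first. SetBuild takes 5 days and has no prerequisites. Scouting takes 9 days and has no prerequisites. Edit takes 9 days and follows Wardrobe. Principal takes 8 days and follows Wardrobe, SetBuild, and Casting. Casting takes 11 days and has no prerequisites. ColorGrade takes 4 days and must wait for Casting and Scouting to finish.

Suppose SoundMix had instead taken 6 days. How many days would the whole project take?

22

The binding path is SetBuild→Wardrobe→Edit = 5+8+9 = 22; finish at 22 days.
SoundMix has 2 days of float (longest path through it is 20).
That remains the longest chain; total 22 days.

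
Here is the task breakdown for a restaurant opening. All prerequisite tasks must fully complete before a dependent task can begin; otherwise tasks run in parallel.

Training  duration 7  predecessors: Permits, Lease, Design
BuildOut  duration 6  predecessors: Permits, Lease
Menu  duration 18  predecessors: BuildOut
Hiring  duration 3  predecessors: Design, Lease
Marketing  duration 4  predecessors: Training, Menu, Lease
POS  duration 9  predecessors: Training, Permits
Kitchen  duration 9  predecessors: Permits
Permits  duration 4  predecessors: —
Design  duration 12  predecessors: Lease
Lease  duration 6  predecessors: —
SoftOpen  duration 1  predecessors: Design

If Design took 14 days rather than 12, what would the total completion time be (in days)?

Critical path before the change: Lease→Design→Training→POS = 6+12+7+9 = 34 giving 34 days.
Design lies on that path, so at 14 days the path becomes 36 days.
No other chain overtakes it, so the finish is 36 days.

36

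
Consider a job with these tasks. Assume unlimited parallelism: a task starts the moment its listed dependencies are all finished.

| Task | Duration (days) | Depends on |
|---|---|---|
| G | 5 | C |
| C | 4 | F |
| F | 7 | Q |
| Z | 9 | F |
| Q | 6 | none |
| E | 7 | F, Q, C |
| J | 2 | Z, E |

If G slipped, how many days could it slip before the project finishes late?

Critical path: Q→F→C→E→J = 6+7+4+7+2 = 26, so the finish is 26 days.
Longest path through G: 22 days (earliest finish 22, latest finish 26).
Float = 26 − 22 = 4.

4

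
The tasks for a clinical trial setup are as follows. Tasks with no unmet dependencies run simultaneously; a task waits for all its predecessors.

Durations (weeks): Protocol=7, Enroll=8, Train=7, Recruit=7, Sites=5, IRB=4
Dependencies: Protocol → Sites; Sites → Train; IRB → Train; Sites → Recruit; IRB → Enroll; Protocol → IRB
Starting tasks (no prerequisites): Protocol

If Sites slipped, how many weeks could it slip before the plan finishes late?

0

The longest chain is Protocol→IRB→Enroll = 7+4+8 = 19; overall finish 19 weeks.
The longest chain containing Sites totals 19 weeks.
Float = 19 − 19 = 0.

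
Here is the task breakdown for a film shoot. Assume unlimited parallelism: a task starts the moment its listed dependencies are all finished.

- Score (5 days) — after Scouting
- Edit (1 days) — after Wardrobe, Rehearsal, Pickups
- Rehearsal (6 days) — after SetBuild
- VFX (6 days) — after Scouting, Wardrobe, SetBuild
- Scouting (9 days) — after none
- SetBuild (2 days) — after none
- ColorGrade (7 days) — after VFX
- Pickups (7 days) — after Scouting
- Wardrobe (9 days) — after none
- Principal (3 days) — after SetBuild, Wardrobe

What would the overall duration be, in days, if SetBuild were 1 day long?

22

Critical path before the change: Scouting→VFX→ColorGrade = 9+6+7 = 22 giving 22 days.
SetBuild is off the critical path — its longest chain is 15 days, giving 7 of slack.
No other chain overtakes it, so the finish is 22 days.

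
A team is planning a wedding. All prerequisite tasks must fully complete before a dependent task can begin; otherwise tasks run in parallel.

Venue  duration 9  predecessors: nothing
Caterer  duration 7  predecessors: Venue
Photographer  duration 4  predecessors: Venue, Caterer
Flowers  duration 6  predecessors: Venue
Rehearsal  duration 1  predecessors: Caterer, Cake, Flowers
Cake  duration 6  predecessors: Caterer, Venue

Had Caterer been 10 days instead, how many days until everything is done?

26

The binding path is Venue→Caterer→Cake→Rehearsal = 9+7+6+1 = 23; finish at 23 days.
Since Caterer is critical, the +3 change carries straight to that chain (now 26 days).
No other chain overtakes it, so the finish is 26 days.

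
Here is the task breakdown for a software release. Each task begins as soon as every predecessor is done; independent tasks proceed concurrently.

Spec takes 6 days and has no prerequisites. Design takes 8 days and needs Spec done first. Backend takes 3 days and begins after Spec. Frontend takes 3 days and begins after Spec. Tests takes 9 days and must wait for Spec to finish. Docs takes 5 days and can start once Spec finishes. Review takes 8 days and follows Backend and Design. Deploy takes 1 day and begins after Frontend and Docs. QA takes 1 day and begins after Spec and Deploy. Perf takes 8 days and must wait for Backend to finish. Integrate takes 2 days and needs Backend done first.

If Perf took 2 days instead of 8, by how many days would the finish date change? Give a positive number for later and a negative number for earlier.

0

Actual critical path: Spec→Design→Review = 6+8+8 = 22 ⇒ 22 days.
The longest path through Perf is only 17 days, so Perf has float 5.
That remains the longest chain; total 22 days.
Change in finish: 22 − 22 = +0 days.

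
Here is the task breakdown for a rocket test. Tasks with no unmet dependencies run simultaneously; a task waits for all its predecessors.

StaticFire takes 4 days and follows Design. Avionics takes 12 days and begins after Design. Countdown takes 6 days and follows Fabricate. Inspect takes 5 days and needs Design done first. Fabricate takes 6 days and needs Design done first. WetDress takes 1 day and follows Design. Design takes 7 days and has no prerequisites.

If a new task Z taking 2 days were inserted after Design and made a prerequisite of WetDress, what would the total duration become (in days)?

19

Originally the project takes 19 days.
With Z inserted, WetDress now waits for max(Design, Z).
New critical path: Design→Fabricate→Countdown = 7+6+6 = 19 ⇒ 19 days.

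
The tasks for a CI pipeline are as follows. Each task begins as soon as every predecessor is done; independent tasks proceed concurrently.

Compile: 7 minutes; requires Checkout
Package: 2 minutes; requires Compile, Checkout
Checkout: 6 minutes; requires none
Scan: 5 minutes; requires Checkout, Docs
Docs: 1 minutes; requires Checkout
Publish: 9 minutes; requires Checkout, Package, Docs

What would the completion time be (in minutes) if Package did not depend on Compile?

17

Before: longest chain Checkout→Compile→Package→Publish = 6+7+2+9 = 24, finish 24.
Without Compile→Package, Package's earliest start moves from 13 to 6.
After: Checkout→Package→Publish = 6+2+9 = 17 → 17 minutes.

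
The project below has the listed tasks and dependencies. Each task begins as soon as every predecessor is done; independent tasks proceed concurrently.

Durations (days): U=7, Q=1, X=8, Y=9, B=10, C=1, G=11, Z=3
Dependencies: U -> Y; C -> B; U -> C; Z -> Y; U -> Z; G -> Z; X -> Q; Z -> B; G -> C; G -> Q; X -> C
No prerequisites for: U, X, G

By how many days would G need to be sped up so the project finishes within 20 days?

Current finish: 24 days; target: 20.
G is on every critical path, so each day cut from G cuts the finish by one (this holds down to a finish of 20).
Need 24 − 20 = 4 days off G → G becomes 7 days, finish becomes 20.

4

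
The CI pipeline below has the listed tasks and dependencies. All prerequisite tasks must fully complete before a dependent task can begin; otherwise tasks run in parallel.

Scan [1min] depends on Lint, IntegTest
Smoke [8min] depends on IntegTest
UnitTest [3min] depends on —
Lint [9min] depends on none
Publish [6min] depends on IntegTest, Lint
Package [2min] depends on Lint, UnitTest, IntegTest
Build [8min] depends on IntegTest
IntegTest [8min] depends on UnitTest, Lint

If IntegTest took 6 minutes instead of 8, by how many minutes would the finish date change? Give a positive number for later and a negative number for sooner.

-2

As given, the longest chain is Lint→IntegTest→Build = 9+8+8 = 25, so the finish is 25 minutes.
Since IntegTest is critical, the -2 change carries straight to that chain (now 23 minutes).
The critical path is still Lint→IntegTest→Build; finish is now 23 minutes.
Change in finish: 23 − 25 = -2 minutes.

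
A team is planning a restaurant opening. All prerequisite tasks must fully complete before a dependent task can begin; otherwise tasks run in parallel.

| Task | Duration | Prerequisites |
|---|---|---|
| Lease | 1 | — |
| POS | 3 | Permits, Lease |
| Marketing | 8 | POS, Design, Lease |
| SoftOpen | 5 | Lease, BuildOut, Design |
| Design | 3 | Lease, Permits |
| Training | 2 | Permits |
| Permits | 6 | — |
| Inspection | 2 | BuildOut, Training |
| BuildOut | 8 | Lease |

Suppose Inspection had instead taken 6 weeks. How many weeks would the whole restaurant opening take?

Baseline: Permits→Design→Marketing = 6+3+8 = 17 → 17 weeks.
Inspection is off the critical path — its longest chain is 11 weeks, giving 6 of slack.
No other chain overtakes it, so the finish is 17 weeks.

17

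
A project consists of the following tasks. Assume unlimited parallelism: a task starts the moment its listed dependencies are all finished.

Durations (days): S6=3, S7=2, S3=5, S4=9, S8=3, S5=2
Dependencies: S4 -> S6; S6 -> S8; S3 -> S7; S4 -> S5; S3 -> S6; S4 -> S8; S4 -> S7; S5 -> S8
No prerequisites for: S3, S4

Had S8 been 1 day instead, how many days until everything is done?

13

As given, the longest chain is S4→S6→S8 = 9+3+3 = 15, so the finish is 15 days.
S8 is on the critical path; changing it to 1 makes that path 13 days.
The critical path is still S4→S6→S8; finish is now 13 days.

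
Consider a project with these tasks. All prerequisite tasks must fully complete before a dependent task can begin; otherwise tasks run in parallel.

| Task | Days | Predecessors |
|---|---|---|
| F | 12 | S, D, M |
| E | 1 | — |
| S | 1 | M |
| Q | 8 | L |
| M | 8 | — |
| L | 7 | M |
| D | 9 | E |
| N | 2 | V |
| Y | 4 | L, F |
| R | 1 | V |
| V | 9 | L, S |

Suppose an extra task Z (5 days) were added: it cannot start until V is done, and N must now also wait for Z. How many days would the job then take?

31

Originally the job takes 26 days.
With Z inserted, N now waits for max(V, Z).
New critical path: M→L→V→Z→N = 8+7+9+5+2 = 31 ⇒ 31 days.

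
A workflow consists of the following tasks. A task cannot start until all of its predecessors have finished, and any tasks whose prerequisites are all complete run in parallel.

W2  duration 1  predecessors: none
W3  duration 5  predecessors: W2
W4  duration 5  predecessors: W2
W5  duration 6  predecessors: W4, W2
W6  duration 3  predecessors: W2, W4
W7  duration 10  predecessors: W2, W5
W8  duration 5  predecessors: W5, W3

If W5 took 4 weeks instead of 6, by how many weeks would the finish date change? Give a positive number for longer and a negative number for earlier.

-2

Baseline: W2→W4→W5→W7 = 1+5+6+10 = 22 → 22 weeks.
W5 lies on that path, so at 4 weeks the path becomes 20 weeks.
The critical path is still W2→W4→W5→W7; finish is now 20 weeks.
Change in finish: 20 − 22 = -2 weeks.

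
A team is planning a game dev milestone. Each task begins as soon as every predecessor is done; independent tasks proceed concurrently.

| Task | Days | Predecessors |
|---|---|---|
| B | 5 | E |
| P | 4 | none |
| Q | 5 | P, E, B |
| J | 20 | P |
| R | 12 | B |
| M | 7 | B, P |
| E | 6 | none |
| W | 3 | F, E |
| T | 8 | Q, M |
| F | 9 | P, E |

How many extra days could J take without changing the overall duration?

The longest chain is E→B→M→T = 6+5+7+8 = 26; overall finish 26 days.
Longest path through J: 24 days (earliest finish 24, latest finish 26).
Slack of J = 6 − 4 = 2 days.

2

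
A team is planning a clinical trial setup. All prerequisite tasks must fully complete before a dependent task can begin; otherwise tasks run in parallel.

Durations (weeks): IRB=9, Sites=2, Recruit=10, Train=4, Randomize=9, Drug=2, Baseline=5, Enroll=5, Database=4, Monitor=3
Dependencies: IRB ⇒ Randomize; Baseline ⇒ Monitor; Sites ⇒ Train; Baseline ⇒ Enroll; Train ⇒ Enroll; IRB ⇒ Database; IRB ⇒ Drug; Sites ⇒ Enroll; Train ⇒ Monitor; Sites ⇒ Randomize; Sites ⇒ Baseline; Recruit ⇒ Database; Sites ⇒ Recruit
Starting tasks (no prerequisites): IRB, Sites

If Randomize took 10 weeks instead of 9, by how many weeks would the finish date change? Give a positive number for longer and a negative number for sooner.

Critical path before the change: IRB→Randomize = 9+9 = 18 giving 18 weeks.
Randomize lies on that path, so at 10 weeks the path becomes 19 weeks.
No other chain overtakes it, so the finish is 19 weeks.
Change in finish: 19 − 18 = +1 weeks.

1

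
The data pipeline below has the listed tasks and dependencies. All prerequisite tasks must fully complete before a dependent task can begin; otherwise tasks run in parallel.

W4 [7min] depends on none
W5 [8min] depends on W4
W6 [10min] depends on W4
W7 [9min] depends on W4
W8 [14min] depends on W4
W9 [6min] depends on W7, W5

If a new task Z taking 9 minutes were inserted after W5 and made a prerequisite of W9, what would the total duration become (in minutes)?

30

Originally the schedule takes 22 minutes.
With Z inserted, W9 now waits for max(W7, W5, Z).
New critical path: W4→W5→Z→W9 = 7+8+9+6 = 30 ⇒ 30 minutes.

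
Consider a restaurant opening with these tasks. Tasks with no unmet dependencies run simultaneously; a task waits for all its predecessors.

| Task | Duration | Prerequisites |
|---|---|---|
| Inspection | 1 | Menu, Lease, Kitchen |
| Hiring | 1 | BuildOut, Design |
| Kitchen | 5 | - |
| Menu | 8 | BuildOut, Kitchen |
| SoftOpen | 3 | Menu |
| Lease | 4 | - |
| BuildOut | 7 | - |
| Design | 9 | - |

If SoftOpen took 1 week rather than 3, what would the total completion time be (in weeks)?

Baseline: BuildOut→Menu→SoftOpen = 7+8+3 = 18 → 18 weeks.
Since SoftOpen is critical, the -2 change carries straight to that chain (now 16 weeks).
The critical path is still BuildOut→Menu→SoftOpen; finish is now 16 weeks.

16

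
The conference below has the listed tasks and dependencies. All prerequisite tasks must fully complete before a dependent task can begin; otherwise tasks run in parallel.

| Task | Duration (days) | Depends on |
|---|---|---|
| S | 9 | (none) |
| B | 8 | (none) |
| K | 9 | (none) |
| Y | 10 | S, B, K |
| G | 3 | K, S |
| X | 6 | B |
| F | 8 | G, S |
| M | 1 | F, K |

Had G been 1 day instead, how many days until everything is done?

The binding path is S→G→F→M = 9+3+8+1 = 21; finish at 21 days.
G lies on that path, so at 1 day the path becomes 19 days.
The binding chain switches to S→Y = 9+10 = 19; finish 19 days.

19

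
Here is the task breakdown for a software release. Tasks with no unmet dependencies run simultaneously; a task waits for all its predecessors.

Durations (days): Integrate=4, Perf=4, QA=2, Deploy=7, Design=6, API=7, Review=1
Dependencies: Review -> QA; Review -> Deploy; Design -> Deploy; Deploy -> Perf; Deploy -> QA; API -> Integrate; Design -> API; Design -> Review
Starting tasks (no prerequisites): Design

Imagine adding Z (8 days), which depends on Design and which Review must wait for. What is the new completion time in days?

26

Originally the plan takes 18 days.
With Z inserted, Review now waits for max(Design, Z).
New critical path: Design→Z→Review→Deploy→Perf = 6+8+1+7+4 = 26 ⇒ 26 days.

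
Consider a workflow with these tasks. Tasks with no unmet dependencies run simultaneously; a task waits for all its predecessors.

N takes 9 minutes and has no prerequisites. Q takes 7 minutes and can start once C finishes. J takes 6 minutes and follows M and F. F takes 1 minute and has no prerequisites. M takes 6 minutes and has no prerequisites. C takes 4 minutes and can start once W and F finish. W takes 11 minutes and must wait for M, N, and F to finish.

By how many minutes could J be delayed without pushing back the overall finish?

Critical path: N→W→C→Q = 9+11+4+7 = 31, so the finish is 31 minutes.
The longest chain containing J totals 12 minutes.
Float = 31 − 12 = 19.

19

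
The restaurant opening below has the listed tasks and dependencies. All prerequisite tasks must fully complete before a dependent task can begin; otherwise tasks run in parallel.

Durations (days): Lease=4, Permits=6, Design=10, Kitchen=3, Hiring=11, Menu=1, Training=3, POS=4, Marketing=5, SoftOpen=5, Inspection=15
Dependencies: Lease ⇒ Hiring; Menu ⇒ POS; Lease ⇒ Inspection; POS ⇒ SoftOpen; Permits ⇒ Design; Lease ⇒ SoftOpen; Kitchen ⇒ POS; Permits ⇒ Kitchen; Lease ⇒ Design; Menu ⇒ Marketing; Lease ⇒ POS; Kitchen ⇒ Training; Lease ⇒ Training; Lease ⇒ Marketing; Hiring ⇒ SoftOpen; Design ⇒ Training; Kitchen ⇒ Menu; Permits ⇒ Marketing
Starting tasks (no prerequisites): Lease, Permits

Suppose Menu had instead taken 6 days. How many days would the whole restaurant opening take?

24

Critical path before the change: Lease→Hiring→SoftOpen = 4+11+5 = 20 giving 20 days.
The longest path through Menu is only 19 days, so Menu has float 1.
The binding chain switches to Permits→Kitchen→Menu→POS→SoftOpen = 6+3+6+4+5 = 24; finish 24 days.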